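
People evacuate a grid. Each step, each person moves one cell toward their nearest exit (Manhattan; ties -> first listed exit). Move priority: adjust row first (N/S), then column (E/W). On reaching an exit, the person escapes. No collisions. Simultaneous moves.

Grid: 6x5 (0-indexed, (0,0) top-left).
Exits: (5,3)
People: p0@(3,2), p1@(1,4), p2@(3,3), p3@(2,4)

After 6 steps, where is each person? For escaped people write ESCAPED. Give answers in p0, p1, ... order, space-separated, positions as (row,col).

Step 1: p0:(3,2)->(4,2) | p1:(1,4)->(2,4) | p2:(3,3)->(4,3) | p3:(2,4)->(3,4)
Step 2: p0:(4,2)->(5,2) | p1:(2,4)->(3,4) | p2:(4,3)->(5,3)->EXIT | p3:(3,4)->(4,4)
Step 3: p0:(5,2)->(5,3)->EXIT | p1:(3,4)->(4,4) | p2:escaped | p3:(4,4)->(5,4)
Step 4: p0:escaped | p1:(4,4)->(5,4) | p2:escaped | p3:(5,4)->(5,3)->EXIT
Step 5: p0:escaped | p1:(5,4)->(5,3)->EXIT | p2:escaped | p3:escaped

ESCAPED ESCAPED ESCAPED ESCAPED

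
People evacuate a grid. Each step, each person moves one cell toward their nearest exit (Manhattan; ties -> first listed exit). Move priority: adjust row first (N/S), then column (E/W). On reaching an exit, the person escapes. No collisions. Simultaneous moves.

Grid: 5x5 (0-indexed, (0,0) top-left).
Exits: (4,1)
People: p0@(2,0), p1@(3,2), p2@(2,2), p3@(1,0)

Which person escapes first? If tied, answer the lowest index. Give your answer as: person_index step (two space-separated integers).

Step 1: p0:(2,0)->(3,0) | p1:(3,2)->(4,2) | p2:(2,2)->(3,2) | p3:(1,0)->(2,0)
Step 2: p0:(3,0)->(4,0) | p1:(4,2)->(4,1)->EXIT | p2:(3,2)->(4,2) | p3:(2,0)->(3,0)
Step 3: p0:(4,0)->(4,1)->EXIT | p1:escaped | p2:(4,2)->(4,1)->EXIT | p3:(3,0)->(4,0)
Step 4: p0:escaped | p1:escaped | p2:escaped | p3:(4,0)->(4,1)->EXIT
Exit steps: [3, 2, 3, 4]
First to escape: p1 at step 2

Answer: 1 2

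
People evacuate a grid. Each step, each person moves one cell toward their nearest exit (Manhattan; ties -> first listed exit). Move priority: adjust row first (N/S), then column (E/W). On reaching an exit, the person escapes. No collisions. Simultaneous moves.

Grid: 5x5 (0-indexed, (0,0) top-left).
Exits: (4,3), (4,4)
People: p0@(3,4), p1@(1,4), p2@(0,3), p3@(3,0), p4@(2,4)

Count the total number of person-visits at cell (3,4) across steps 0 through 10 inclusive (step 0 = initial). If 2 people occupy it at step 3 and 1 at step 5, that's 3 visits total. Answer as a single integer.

Answer: 3

Derivation:
Step 0: p0@(3,4) p1@(1,4) p2@(0,3) p3@(3,0) p4@(2,4) -> at (3,4): 1 [p0], cum=1
Step 1: p0@ESC p1@(2,4) p2@(1,3) p3@(4,0) p4@(3,4) -> at (3,4): 1 [p4], cum=2
Step 2: p0@ESC p1@(3,4) p2@(2,3) p3@(4,1) p4@ESC -> at (3,4): 1 [p1], cum=3
Step 3: p0@ESC p1@ESC p2@(3,3) p3@(4,2) p4@ESC -> at (3,4): 0 [-], cum=3
Step 4: p0@ESC p1@ESC p2@ESC p3@ESC p4@ESC -> at (3,4): 0 [-], cum=3
Total visits = 3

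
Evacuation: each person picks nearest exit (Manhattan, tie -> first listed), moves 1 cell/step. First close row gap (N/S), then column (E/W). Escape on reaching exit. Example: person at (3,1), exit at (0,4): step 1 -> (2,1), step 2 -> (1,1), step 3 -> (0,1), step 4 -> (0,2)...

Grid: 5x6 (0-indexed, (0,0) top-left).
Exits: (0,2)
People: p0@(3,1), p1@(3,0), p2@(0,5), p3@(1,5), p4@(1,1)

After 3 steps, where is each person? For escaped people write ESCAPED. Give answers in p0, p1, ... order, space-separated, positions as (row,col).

Step 1: p0:(3,1)->(2,1) | p1:(3,0)->(2,0) | p2:(0,5)->(0,4) | p3:(1,5)->(0,5) | p4:(1,1)->(0,1)
Step 2: p0:(2,1)->(1,1) | p1:(2,0)->(1,0) | p2:(0,4)->(0,3) | p3:(0,5)->(0,4) | p4:(0,1)->(0,2)->EXIT
Step 3: p0:(1,1)->(0,1) | p1:(1,0)->(0,0) | p2:(0,3)->(0,2)->EXIT | p3:(0,4)->(0,3) | p4:escaped

(0,1) (0,0) ESCAPED (0,3) ESCAPED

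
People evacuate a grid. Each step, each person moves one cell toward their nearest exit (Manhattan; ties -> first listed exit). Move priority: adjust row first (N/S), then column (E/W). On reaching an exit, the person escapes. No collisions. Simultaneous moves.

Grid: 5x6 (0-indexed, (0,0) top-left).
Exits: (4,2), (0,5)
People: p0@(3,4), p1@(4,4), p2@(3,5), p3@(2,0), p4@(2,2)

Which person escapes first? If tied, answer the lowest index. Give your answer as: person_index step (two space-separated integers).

Answer: 1 2

Derivation:
Step 1: p0:(3,4)->(4,4) | p1:(4,4)->(4,3) | p2:(3,5)->(2,5) | p3:(2,0)->(3,0) | p4:(2,2)->(3,2)
Step 2: p0:(4,4)->(4,3) | p1:(4,3)->(4,2)->EXIT | p2:(2,5)->(1,5) | p3:(3,0)->(4,0) | p4:(3,2)->(4,2)->EXIT
Step 3: p0:(4,3)->(4,2)->EXIT | p1:escaped | p2:(1,5)->(0,5)->EXIT | p3:(4,0)->(4,1) | p4:escaped
Step 4: p0:escaped | p1:escaped | p2:escaped | p3:(4,1)->(4,2)->EXIT | p4:escaped
Exit steps: [3, 2, 3, 4, 2]
First to escape: p1 at step 2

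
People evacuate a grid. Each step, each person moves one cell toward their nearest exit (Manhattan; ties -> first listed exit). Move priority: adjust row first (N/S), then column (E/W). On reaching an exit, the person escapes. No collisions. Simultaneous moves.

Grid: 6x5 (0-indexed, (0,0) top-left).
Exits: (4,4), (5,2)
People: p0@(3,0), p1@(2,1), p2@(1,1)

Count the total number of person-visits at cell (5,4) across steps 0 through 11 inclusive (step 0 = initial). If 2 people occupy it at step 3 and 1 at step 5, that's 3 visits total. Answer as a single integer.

Answer: 0

Derivation:
Step 0: p0@(3,0) p1@(2,1) p2@(1,1) -> at (5,4): 0 [-], cum=0
Step 1: p0@(4,0) p1@(3,1) p2@(2,1) -> at (5,4): 0 [-], cum=0
Step 2: p0@(5,0) p1@(4,1) p2@(3,1) -> at (5,4): 0 [-], cum=0
Step 3: p0@(5,1) p1@(5,1) p2@(4,1) -> at (5,4): 0 [-], cum=0
Step 4: p0@ESC p1@ESC p2@(5,1) -> at (5,4): 0 [-], cum=0
Step 5: p0@ESC p1@ESC p2@ESC -> at (5,4): 0 [-], cum=0
Total visits = 0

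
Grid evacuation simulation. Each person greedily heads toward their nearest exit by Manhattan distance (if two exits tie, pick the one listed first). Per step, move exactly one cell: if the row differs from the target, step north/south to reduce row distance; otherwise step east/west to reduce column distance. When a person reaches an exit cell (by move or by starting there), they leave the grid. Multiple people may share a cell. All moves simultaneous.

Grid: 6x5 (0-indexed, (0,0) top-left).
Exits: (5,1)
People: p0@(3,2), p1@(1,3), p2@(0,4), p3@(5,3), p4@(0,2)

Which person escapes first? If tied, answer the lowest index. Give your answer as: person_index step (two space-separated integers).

Step 1: p0:(3,2)->(4,2) | p1:(1,3)->(2,3) | p2:(0,4)->(1,4) | p3:(5,3)->(5,2) | p4:(0,2)->(1,2)
Step 2: p0:(4,2)->(5,2) | p1:(2,3)->(3,3) | p2:(1,4)->(2,4) | p3:(5,2)->(5,1)->EXIT | p4:(1,2)->(2,2)
Step 3: p0:(5,2)->(5,1)->EXIT | p1:(3,3)->(4,3) | p2:(2,4)->(3,4) | p3:escaped | p4:(2,2)->(3,2)
Step 4: p0:escaped | p1:(4,3)->(5,3) | p2:(3,4)->(4,4) | p3:escaped | p4:(3,2)->(4,2)
Step 5: p0:escaped | p1:(5,3)->(5,2) | p2:(4,4)->(5,4) | p3:escaped | p4:(4,2)->(5,2)
Step 6: p0:escaped | p1:(5,2)->(5,1)->EXIT | p2:(5,4)->(5,3) | p3:escaped | p4:(5,2)->(5,1)->EXIT
Step 7: p0:escaped | p1:escaped | p2:(5,3)->(5,2) | p3:escaped | p4:escaped
Step 8: p0:escaped | p1:escaped | p2:(5,2)->(5,1)->EXIT | p3:escaped | p4:escaped
Exit steps: [3, 6, 8, 2, 6]
First to escape: p3 at step 2

Answer: 3 2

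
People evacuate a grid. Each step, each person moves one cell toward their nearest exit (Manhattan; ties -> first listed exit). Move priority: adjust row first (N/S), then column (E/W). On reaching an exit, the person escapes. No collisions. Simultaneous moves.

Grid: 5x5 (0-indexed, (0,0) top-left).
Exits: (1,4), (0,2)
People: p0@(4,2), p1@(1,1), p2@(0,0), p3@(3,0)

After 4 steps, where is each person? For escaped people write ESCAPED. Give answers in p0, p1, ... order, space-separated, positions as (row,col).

Step 1: p0:(4,2)->(3,2) | p1:(1,1)->(0,1) | p2:(0,0)->(0,1) | p3:(3,0)->(2,0)
Step 2: p0:(3,2)->(2,2) | p1:(0,1)->(0,2)->EXIT | p2:(0,1)->(0,2)->EXIT | p3:(2,0)->(1,0)
Step 3: p0:(2,2)->(1,2) | p1:escaped | p2:escaped | p3:(1,0)->(0,0)
Step 4: p0:(1,2)->(0,2)->EXIT | p1:escaped | p2:escaped | p3:(0,0)->(0,1)

ESCAPED ESCAPED ESCAPED (0,1)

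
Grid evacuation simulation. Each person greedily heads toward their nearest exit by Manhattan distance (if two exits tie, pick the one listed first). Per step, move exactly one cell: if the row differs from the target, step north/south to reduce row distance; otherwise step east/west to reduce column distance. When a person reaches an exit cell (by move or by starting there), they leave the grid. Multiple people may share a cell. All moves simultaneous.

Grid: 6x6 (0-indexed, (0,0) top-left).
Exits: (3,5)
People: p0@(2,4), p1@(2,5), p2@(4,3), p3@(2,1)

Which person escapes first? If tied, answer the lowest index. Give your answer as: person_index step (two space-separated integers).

Answer: 1 1

Derivation:
Step 1: p0:(2,4)->(3,4) | p1:(2,5)->(3,5)->EXIT | p2:(4,3)->(3,3) | p3:(2,1)->(3,1)
Step 2: p0:(3,4)->(3,5)->EXIT | p1:escaped | p2:(3,3)->(3,4) | p3:(3,1)->(3,2)
Step 3: p0:escaped | p1:escaped | p2:(3,4)->(3,5)->EXIT | p3:(3,2)->(3,3)
Step 4: p0:escaped | p1:escaped | p2:escaped | p3:(3,3)->(3,4)
Step 5: p0:escaped | p1:escaped | p2:escaped | p3:(3,4)->(3,5)->EXIT
Exit steps: [2, 1, 3, 5]
First to escape: p1 at step 1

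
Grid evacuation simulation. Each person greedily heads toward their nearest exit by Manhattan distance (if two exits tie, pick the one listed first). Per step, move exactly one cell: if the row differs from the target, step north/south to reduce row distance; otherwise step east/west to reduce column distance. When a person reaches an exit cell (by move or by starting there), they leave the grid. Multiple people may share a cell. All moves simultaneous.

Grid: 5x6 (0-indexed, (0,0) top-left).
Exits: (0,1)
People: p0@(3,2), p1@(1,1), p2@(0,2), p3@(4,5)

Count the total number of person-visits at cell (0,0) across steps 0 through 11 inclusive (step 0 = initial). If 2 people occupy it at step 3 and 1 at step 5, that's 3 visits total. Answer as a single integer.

Step 0: p0@(3,2) p1@(1,1) p2@(0,2) p3@(4,5) -> at (0,0): 0 [-], cum=0
Step 1: p0@(2,2) p1@ESC p2@ESC p3@(3,5) -> at (0,0): 0 [-], cum=0
Step 2: p0@(1,2) p1@ESC p2@ESC p3@(2,5) -> at (0,0): 0 [-], cum=0
Step 3: p0@(0,2) p1@ESC p2@ESC p3@(1,5) -> at (0,0): 0 [-], cum=0
Step 4: p0@ESC p1@ESC p2@ESC p3@(0,5) -> at (0,0): 0 [-], cum=0
Step 5: p0@ESC p1@ESC p2@ESC p3@(0,4) -> at (0,0): 0 [-], cum=0
Step 6: p0@ESC p1@ESC p2@ESC p3@(0,3) -> at (0,0): 0 [-], cum=0
Step 7: p0@ESC p1@ESC p2@ESC p3@(0,2) -> at (0,0): 0 [-], cum=0
Step 8: p0@ESC p1@ESC p2@ESC p3@ESC -> at (0,0): 0 [-], cum=0
Total visits = 0

Answer: 0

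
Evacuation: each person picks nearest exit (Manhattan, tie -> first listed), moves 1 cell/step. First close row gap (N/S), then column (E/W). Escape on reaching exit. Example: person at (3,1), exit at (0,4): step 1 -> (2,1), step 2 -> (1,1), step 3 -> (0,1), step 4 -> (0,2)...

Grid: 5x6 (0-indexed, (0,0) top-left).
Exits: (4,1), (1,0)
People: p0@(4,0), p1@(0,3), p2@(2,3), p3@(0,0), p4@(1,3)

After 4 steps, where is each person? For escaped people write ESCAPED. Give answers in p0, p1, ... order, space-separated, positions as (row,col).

Step 1: p0:(4,0)->(4,1)->EXIT | p1:(0,3)->(1,3) | p2:(2,3)->(3,3) | p3:(0,0)->(1,0)->EXIT | p4:(1,3)->(1,2)
Step 2: p0:escaped | p1:(1,3)->(1,2) | p2:(3,3)->(4,3) | p3:escaped | p4:(1,2)->(1,1)
Step 3: p0:escaped | p1:(1,2)->(1,1) | p2:(4,3)->(4,2) | p3:escaped | p4:(1,1)->(1,0)->EXIT
Step 4: p0:escaped | p1:(1,1)->(1,0)->EXIT | p2:(4,2)->(4,1)->EXIT | p3:escaped | p4:escaped

ESCAPED ESCAPED ESCAPED ESCAPED ESCAPED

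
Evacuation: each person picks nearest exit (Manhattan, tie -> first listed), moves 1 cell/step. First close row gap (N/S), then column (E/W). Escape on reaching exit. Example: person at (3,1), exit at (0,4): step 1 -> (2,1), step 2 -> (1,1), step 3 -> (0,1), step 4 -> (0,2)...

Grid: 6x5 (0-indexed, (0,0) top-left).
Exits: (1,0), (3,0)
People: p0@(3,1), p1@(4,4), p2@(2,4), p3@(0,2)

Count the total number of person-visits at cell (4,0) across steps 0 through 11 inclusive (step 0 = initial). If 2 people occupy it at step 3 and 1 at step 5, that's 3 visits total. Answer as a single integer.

Answer: 0

Derivation:
Step 0: p0@(3,1) p1@(4,4) p2@(2,4) p3@(0,2) -> at (4,0): 0 [-], cum=0
Step 1: p0@ESC p1@(3,4) p2@(1,4) p3@(1,2) -> at (4,0): 0 [-], cum=0
Step 2: p0@ESC p1@(3,3) p2@(1,3) p3@(1,1) -> at (4,0): 0 [-], cum=0
Step 3: p0@ESC p1@(3,2) p2@(1,2) p3@ESC -> at (4,0): 0 [-], cum=0
Step 4: p0@ESC p1@(3,1) p2@(1,1) p3@ESC -> at (4,0): 0 [-], cum=0
Step 5: p0@ESC p1@ESC p2@ESC p3@ESC -> at (4,0): 0 [-], cum=0
Total visits = 0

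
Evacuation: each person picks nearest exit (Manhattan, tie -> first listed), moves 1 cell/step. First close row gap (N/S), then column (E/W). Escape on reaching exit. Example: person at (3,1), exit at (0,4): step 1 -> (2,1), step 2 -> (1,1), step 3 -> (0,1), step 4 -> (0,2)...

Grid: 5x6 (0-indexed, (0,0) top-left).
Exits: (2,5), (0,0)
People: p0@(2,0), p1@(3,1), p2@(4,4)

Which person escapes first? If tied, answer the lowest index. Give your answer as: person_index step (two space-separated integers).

Answer: 0 2

Derivation:
Step 1: p0:(2,0)->(1,0) | p1:(3,1)->(2,1) | p2:(4,4)->(3,4)
Step 2: p0:(1,0)->(0,0)->EXIT | p1:(2,1)->(1,1) | p2:(3,4)->(2,4)
Step 3: p0:escaped | p1:(1,1)->(0,1) | p2:(2,4)->(2,5)->EXIT
Step 4: p0:escaped | p1:(0,1)->(0,0)->EXIT | p2:escaped
Exit steps: [2, 4, 3]
First to escape: p0 at step 2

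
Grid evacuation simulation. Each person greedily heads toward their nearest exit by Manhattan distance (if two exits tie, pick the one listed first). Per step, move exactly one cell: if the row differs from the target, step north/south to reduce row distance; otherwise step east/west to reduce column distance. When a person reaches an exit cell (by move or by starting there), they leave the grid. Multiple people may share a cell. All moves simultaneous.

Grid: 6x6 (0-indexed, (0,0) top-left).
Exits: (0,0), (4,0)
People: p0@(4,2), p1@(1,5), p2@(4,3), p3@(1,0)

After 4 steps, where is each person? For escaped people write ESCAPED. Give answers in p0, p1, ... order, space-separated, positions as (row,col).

Step 1: p0:(4,2)->(4,1) | p1:(1,5)->(0,5) | p2:(4,3)->(4,2) | p3:(1,0)->(0,0)->EXIT
Step 2: p0:(4,1)->(4,0)->EXIT | p1:(0,5)->(0,4) | p2:(4,2)->(4,1) | p3:escaped
Step 3: p0:escaped | p1:(0,4)->(0,3) | p2:(4,1)->(4,0)->EXIT | p3:escaped
Step 4: p0:escaped | p1:(0,3)->(0,2) | p2:escaped | p3:escaped

ESCAPED (0,2) ESCAPED ESCAPED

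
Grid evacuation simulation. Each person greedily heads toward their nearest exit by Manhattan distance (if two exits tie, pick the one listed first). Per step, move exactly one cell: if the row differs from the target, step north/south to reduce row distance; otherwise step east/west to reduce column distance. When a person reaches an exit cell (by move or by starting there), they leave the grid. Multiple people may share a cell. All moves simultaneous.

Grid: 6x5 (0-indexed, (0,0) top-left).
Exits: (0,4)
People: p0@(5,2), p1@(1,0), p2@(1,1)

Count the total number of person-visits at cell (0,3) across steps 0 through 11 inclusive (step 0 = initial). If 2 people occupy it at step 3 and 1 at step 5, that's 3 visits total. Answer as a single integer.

Step 0: p0@(5,2) p1@(1,0) p2@(1,1) -> at (0,3): 0 [-], cum=0
Step 1: p0@(4,2) p1@(0,0) p2@(0,1) -> at (0,3): 0 [-], cum=0
Step 2: p0@(3,2) p1@(0,1) p2@(0,2) -> at (0,3): 0 [-], cum=0
Step 3: p0@(2,2) p1@(0,2) p2@(0,3) -> at (0,3): 1 [p2], cum=1
Step 4: p0@(1,2) p1@(0,3) p2@ESC -> at (0,3): 1 [p1], cum=2
Step 5: p0@(0,2) p1@ESC p2@ESC -> at (0,3): 0 [-], cum=2
Step 6: p0@(0,3) p1@ESC p2@ESC -> at (0,3): 1 [p0], cum=3
Step 7: p0@ESC p1@ESC p2@ESC -> at (0,3): 0 [-], cum=3
Total visits = 3

Answer: 3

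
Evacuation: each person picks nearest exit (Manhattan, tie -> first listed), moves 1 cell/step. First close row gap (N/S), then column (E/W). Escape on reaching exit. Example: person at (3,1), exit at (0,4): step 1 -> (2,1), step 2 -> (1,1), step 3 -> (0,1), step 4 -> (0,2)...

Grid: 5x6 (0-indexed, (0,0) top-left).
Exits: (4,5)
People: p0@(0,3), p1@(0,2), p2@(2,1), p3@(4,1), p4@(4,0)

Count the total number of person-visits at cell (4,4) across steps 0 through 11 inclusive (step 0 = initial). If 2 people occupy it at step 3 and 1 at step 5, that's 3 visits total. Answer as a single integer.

Answer: 5

Derivation:
Step 0: p0@(0,3) p1@(0,2) p2@(2,1) p3@(4,1) p4@(4,0) -> at (4,4): 0 [-], cum=0
Step 1: p0@(1,3) p1@(1,2) p2@(3,1) p3@(4,2) p4@(4,1) -> at (4,4): 0 [-], cum=0
Step 2: p0@(2,3) p1@(2,2) p2@(4,1) p3@(4,3) p4@(4,2) -> at (4,4): 0 [-], cum=0
Step 3: p0@(3,3) p1@(3,2) p2@(4,2) p3@(4,4) p4@(4,3) -> at (4,4): 1 [p3], cum=1
Step 4: p0@(4,3) p1@(4,2) p2@(4,3) p3@ESC p4@(4,4) -> at (4,4): 1 [p4], cum=2
Step 5: p0@(4,4) p1@(4,3) p2@(4,4) p3@ESC p4@ESC -> at (4,4): 2 [p0,p2], cum=4
Step 6: p0@ESC p1@(4,4) p2@ESC p3@ESC p4@ESC -> at (4,4): 1 [p1], cum=5
Step 7: p0@ESC p1@ESC p2@ESC p3@ESC p4@ESC -> at (4,4): 0 [-], cum=5
Total visits = 5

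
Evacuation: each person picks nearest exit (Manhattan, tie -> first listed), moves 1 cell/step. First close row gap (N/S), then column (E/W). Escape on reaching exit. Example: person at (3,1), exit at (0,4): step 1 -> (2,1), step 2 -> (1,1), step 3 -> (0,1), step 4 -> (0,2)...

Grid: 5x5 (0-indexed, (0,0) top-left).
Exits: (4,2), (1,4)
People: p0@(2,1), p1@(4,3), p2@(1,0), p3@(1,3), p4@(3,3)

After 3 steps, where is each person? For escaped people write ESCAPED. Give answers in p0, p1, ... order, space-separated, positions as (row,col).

Step 1: p0:(2,1)->(3,1) | p1:(4,3)->(4,2)->EXIT | p2:(1,0)->(1,1) | p3:(1,3)->(1,4)->EXIT | p4:(3,3)->(4,3)
Step 2: p0:(3,1)->(4,1) | p1:escaped | p2:(1,1)->(1,2) | p3:escaped | p4:(4,3)->(4,2)->EXIT
Step 3: p0:(4,1)->(4,2)->EXIT | p1:escaped | p2:(1,2)->(1,3) | p3:escaped | p4:escaped

ESCAPED ESCAPED (1,3) ESCAPED ESCAPED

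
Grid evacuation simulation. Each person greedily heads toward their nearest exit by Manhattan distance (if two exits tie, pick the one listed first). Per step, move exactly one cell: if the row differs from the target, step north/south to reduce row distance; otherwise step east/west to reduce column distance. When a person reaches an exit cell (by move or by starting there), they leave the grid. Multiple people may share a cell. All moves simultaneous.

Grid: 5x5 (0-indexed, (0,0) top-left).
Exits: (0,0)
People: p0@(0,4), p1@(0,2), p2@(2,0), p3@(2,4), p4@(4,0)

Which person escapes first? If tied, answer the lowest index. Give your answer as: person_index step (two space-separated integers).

Answer: 1 2

Derivation:
Step 1: p0:(0,4)->(0,3) | p1:(0,2)->(0,1) | p2:(2,0)->(1,0) | p3:(2,4)->(1,4) | p4:(4,0)->(3,0)
Step 2: p0:(0,3)->(0,2) | p1:(0,1)->(0,0)->EXIT | p2:(1,0)->(0,0)->EXIT | p3:(1,4)->(0,4) | p4:(3,0)->(2,0)
Step 3: p0:(0,2)->(0,1) | p1:escaped | p2:escaped | p3:(0,4)->(0,3) | p4:(2,0)->(1,0)
Step 4: p0:(0,1)->(0,0)->EXIT | p1:escaped | p2:escaped | p3:(0,3)->(0,2) | p4:(1,0)->(0,0)->EXIT
Step 5: p0:escaped | p1:escaped | p2:escaped | p3:(0,2)->(0,1) | p4:escaped
Step 6: p0:escaped | p1:escaped | p2:escaped | p3:(0,1)->(0,0)->EXIT | p4:escaped
Exit steps: [4, 2, 2, 6, 4]
First to escape: p1 at step 2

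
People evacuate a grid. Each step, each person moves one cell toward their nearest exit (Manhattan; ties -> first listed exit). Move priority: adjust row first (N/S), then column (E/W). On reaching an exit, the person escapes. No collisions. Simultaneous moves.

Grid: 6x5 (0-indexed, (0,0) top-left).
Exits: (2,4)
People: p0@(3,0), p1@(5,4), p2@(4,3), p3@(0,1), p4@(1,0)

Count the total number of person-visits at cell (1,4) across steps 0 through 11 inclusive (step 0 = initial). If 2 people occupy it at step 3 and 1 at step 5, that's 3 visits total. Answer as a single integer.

Step 0: p0@(3,0) p1@(5,4) p2@(4,3) p3@(0,1) p4@(1,0) -> at (1,4): 0 [-], cum=0
Step 1: p0@(2,0) p1@(4,4) p2@(3,3) p3@(1,1) p4@(2,0) -> at (1,4): 0 [-], cum=0
Step 2: p0@(2,1) p1@(3,4) p2@(2,3) p3@(2,1) p4@(2,1) -> at (1,4): 0 [-], cum=0
Step 3: p0@(2,2) p1@ESC p2@ESC p3@(2,2) p4@(2,2) -> at (1,4): 0 [-], cum=0
Step 4: p0@(2,3) p1@ESC p2@ESC p3@(2,3) p4@(2,3) -> at (1,4): 0 [-], cum=0
Step 5: p0@ESC p1@ESC p2@ESC p3@ESC p4@ESC -> at (1,4): 0 [-], cum=0
Total visits = 0

Answer: 0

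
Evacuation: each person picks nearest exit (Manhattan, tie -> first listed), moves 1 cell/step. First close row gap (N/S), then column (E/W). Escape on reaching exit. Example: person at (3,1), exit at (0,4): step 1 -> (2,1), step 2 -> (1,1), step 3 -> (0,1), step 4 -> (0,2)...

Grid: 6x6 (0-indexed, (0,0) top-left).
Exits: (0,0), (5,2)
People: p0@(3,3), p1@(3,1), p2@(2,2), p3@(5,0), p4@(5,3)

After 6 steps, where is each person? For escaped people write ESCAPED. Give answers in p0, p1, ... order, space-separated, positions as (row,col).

Step 1: p0:(3,3)->(4,3) | p1:(3,1)->(4,1) | p2:(2,2)->(3,2) | p3:(5,0)->(5,1) | p4:(5,3)->(5,2)->EXIT
Step 2: p0:(4,3)->(5,3) | p1:(4,1)->(5,1) | p2:(3,2)->(4,2) | p3:(5,1)->(5,2)->EXIT | p4:escaped
Step 3: p0:(5,3)->(5,2)->EXIT | p1:(5,1)->(5,2)->EXIT | p2:(4,2)->(5,2)->EXIT | p3:escaped | p4:escaped

ESCAPED ESCAPED ESCAPED ESCAPED ESCAPED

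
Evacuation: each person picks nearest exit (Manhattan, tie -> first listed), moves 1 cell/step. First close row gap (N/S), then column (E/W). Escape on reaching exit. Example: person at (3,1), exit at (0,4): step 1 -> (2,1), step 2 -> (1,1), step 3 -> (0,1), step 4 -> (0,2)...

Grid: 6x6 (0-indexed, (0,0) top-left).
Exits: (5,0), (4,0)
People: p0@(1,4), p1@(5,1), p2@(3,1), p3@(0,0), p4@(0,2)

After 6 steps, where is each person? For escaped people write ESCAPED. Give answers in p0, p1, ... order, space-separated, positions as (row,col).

Step 1: p0:(1,4)->(2,4) | p1:(5,1)->(5,0)->EXIT | p2:(3,1)->(4,1) | p3:(0,0)->(1,0) | p4:(0,2)->(1,2)
Step 2: p0:(2,4)->(3,4) | p1:escaped | p2:(4,1)->(4,0)->EXIT | p3:(1,0)->(2,0) | p4:(1,2)->(2,2)
Step 3: p0:(3,4)->(4,4) | p1:escaped | p2:escaped | p3:(2,0)->(3,0) | p4:(2,2)->(3,2)
Step 4: p0:(4,4)->(4,3) | p1:escaped | p2:escaped | p3:(3,0)->(4,0)->EXIT | p4:(3,2)->(4,2)
Step 5: p0:(4,3)->(4,2) | p1:escaped | p2:escaped | p3:escaped | p4:(4,2)->(4,1)
Step 6: p0:(4,2)->(4,1) | p1:escaped | p2:escaped | p3:escaped | p4:(4,1)->(4,0)->EXIT

(4,1) ESCAPED ESCAPED ESCAPED ESCAPED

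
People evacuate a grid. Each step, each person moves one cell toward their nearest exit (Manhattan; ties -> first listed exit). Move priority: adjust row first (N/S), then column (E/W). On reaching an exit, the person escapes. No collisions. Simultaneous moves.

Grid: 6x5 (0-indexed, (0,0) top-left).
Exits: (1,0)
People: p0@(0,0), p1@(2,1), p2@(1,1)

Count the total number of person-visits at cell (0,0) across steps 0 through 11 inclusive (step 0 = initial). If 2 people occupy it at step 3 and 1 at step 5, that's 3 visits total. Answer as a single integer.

Step 0: p0@(0,0) p1@(2,1) p2@(1,1) -> at (0,0): 1 [p0], cum=1
Step 1: p0@ESC p1@(1,1) p2@ESC -> at (0,0): 0 [-], cum=1
Step 2: p0@ESC p1@ESC p2@ESC -> at (0,0): 0 [-], cum=1
Total visits = 1

Answer: 1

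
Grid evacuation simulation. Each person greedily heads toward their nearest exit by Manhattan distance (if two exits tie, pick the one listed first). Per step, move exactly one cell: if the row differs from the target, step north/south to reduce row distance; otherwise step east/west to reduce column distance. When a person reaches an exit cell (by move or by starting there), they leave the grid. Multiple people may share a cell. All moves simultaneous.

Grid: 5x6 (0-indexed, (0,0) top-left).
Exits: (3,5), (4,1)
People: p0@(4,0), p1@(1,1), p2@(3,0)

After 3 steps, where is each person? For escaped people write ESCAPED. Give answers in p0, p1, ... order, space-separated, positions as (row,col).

Step 1: p0:(4,0)->(4,1)->EXIT | p1:(1,1)->(2,1) | p2:(3,0)->(4,0)
Step 2: p0:escaped | p1:(2,1)->(3,1) | p2:(4,0)->(4,1)->EXIT
Step 3: p0:escaped | p1:(3,1)->(4,1)->EXIT | p2:escaped

ESCAPED ESCAPED ESCAPED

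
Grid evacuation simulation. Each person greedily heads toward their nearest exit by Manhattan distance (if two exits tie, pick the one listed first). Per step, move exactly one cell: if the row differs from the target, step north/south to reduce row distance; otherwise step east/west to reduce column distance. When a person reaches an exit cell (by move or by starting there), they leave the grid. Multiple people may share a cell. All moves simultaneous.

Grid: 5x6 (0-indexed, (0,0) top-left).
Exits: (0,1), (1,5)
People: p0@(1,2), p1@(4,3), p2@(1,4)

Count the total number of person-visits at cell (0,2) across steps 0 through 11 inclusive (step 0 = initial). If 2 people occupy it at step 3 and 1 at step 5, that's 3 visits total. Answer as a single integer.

Answer: 1

Derivation:
Step 0: p0@(1,2) p1@(4,3) p2@(1,4) -> at (0,2): 0 [-], cum=0
Step 1: p0@(0,2) p1@(3,3) p2@ESC -> at (0,2): 1 [p0], cum=1
Step 2: p0@ESC p1@(2,3) p2@ESC -> at (0,2): 0 [-], cum=1
Step 3: p0@ESC p1@(1,3) p2@ESC -> at (0,2): 0 [-], cum=1
Step 4: p0@ESC p1@(1,4) p2@ESC -> at (0,2): 0 [-], cum=1
Step 5: p0@ESC p1@ESC p2@ESC -> at (0,2): 0 [-], cum=1
Total visits = 1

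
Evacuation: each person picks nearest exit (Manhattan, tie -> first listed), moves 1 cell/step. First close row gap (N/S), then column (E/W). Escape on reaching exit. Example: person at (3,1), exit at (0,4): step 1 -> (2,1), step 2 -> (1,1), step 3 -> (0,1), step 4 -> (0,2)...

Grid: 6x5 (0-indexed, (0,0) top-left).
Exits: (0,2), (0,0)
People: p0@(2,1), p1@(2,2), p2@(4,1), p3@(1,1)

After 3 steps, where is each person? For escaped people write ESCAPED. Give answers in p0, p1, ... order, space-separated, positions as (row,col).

Step 1: p0:(2,1)->(1,1) | p1:(2,2)->(1,2) | p2:(4,1)->(3,1) | p3:(1,1)->(0,1)
Step 2: p0:(1,1)->(0,1) | p1:(1,2)->(0,2)->EXIT | p2:(3,1)->(2,1) | p3:(0,1)->(0,2)->EXIT
Step 3: p0:(0,1)->(0,2)->EXIT | p1:escaped | p2:(2,1)->(1,1) | p3:escaped

ESCAPED ESCAPED (1,1) ESCAPED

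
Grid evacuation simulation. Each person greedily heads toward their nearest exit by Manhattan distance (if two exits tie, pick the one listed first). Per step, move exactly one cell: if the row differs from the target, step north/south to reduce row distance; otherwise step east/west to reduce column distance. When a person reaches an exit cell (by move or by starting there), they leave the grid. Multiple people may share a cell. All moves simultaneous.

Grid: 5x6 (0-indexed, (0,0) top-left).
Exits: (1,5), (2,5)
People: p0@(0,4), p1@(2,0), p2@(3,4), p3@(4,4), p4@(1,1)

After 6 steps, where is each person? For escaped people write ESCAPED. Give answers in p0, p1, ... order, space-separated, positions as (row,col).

Step 1: p0:(0,4)->(1,4) | p1:(2,0)->(2,1) | p2:(3,4)->(2,4) | p3:(4,4)->(3,4) | p4:(1,1)->(1,2)
Step 2: p0:(1,4)->(1,5)->EXIT | p1:(2,1)->(2,2) | p2:(2,4)->(2,5)->EXIT | p3:(3,4)->(2,4) | p4:(1,2)->(1,3)
Step 3: p0:escaped | p1:(2,2)->(2,3) | p2:escaped | p3:(2,4)->(2,5)->EXIT | p4:(1,3)->(1,4)
Step 4: p0:escaped | p1:(2,3)->(2,4) | p2:escaped | p3:escaped | p4:(1,4)->(1,5)->EXIT
Step 5: p0:escaped | p1:(2,4)->(2,5)->EXIT | p2:escaped | p3:escaped | p4:escaped

ESCAPED ESCAPED ESCAPED ESCAPED ESCAPED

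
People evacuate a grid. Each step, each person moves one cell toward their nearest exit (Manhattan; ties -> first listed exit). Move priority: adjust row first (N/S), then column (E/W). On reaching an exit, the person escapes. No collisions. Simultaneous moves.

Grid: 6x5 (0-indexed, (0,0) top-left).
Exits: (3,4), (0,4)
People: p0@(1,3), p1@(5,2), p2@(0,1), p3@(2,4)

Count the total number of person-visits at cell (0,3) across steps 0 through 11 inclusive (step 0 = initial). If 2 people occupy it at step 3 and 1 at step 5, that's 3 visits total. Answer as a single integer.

Step 0: p0@(1,3) p1@(5,2) p2@(0,1) p3@(2,4) -> at (0,3): 0 [-], cum=0
Step 1: p0@(0,3) p1@(4,2) p2@(0,2) p3@ESC -> at (0,3): 1 [p0], cum=1
Step 2: p0@ESC p1@(3,2) p2@(0,3) p3@ESC -> at (0,3): 1 [p2], cum=2
Step 3: p0@ESC p1@(3,3) p2@ESC p3@ESC -> at (0,3): 0 [-], cum=2
Step 4: p0@ESC p1@ESC p2@ESC p3@ESC -> at (0,3): 0 [-], cum=2
Total visits = 2

Answer: 2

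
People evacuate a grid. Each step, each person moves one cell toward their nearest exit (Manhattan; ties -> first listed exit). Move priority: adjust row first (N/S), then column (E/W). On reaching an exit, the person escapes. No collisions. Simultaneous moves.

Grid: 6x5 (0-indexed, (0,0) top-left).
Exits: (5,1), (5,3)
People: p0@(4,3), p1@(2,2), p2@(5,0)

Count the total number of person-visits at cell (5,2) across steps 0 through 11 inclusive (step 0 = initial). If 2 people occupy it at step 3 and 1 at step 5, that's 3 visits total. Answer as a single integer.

Step 0: p0@(4,3) p1@(2,2) p2@(5,0) -> at (5,2): 0 [-], cum=0
Step 1: p0@ESC p1@(3,2) p2@ESC -> at (5,2): 0 [-], cum=0
Step 2: p0@ESC p1@(4,2) p2@ESC -> at (5,2): 0 [-], cum=0
Step 3: p0@ESC p1@(5,2) p2@ESC -> at (5,2): 1 [p1], cum=1
Step 4: p0@ESC p1@ESC p2@ESC -> at (5,2): 0 [-], cum=1
Total visits = 1

Answer: 1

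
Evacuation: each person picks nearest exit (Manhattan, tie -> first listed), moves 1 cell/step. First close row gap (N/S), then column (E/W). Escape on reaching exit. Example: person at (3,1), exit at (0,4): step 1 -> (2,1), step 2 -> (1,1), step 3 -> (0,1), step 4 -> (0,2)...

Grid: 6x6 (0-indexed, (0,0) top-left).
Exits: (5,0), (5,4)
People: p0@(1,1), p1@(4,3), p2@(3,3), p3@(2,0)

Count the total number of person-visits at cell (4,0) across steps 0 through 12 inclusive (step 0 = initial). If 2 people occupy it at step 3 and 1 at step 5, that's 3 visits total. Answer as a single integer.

Answer: 1

Derivation:
Step 0: p0@(1,1) p1@(4,3) p2@(3,3) p3@(2,0) -> at (4,0): 0 [-], cum=0
Step 1: p0@(2,1) p1@(5,3) p2@(4,3) p3@(3,0) -> at (4,0): 0 [-], cum=0
Step 2: p0@(3,1) p1@ESC p2@(5,3) p3@(4,0) -> at (4,0): 1 [p3], cum=1
Step 3: p0@(4,1) p1@ESC p2@ESC p3@ESC -> at (4,0): 0 [-], cum=1
Step 4: p0@(5,1) p1@ESC p2@ESC p3@ESC -> at (4,0): 0 [-], cum=1
Step 5: p0@ESC p1@ESC p2@ESC p3@ESC -> at (4,0): 0 [-], cum=1
Total visits = 1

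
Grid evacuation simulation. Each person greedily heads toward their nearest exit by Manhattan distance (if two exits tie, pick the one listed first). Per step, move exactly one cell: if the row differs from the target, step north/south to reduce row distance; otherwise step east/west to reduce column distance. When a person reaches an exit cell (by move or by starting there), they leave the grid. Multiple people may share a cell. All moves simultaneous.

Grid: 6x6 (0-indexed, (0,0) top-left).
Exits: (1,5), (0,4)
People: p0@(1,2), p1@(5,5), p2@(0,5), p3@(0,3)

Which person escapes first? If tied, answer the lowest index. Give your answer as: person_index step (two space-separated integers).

Step 1: p0:(1,2)->(1,3) | p1:(5,5)->(4,5) | p2:(0,5)->(1,5)->EXIT | p3:(0,3)->(0,4)->EXIT
Step 2: p0:(1,3)->(1,4) | p1:(4,5)->(3,5) | p2:escaped | p3:escaped
Step 3: p0:(1,4)->(1,5)->EXIT | p1:(3,5)->(2,5) | p2:escaped | p3:escaped
Step 4: p0:escaped | p1:(2,5)->(1,5)->EXIT | p2:escaped | p3:escaped
Exit steps: [3, 4, 1, 1]
First to escape: p2 at step 1

Answer: 2 1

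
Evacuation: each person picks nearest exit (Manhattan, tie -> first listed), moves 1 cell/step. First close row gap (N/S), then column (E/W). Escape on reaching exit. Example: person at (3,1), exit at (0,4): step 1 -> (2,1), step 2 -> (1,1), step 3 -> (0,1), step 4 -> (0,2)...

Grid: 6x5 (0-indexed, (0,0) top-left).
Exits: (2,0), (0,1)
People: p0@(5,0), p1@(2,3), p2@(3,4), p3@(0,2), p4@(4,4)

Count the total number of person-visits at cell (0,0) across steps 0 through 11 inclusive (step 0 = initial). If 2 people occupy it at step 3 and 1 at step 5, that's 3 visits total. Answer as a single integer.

Answer: 0

Derivation:
Step 0: p0@(5,0) p1@(2,3) p2@(3,4) p3@(0,2) p4@(4,4) -> at (0,0): 0 [-], cum=0
Step 1: p0@(4,0) p1@(2,2) p2@(2,4) p3@ESC p4@(3,4) -> at (0,0): 0 [-], cum=0
Step 2: p0@(3,0) p1@(2,1) p2@(2,3) p3@ESC p4@(2,4) -> at (0,0): 0 [-], cum=0
Step 3: p0@ESC p1@ESC p2@(2,2) p3@ESC p4@(2,3) -> at (0,0): 0 [-], cum=0
Step 4: p0@ESC p1@ESC p2@(2,1) p3@ESC p4@(2,2) -> at (0,0): 0 [-], cum=0
Step 5: p0@ESC p1@ESC p2@ESC p3@ESC p4@(2,1) -> at (0,0): 0 [-], cum=0
Step 6: p0@ESC p1@ESC p2@ESC p3@ESC p4@ESC -> at (0,0): 0 [-], cum=0
Total visits = 0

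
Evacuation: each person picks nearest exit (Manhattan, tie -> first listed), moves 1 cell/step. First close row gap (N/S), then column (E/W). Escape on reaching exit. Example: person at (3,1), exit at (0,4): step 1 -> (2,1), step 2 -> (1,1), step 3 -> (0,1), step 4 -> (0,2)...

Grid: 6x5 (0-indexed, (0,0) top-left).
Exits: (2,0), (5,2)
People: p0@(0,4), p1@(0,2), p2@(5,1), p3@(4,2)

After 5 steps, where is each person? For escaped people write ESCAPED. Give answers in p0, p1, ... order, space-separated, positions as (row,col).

Step 1: p0:(0,4)->(1,4) | p1:(0,2)->(1,2) | p2:(5,1)->(5,2)->EXIT | p3:(4,2)->(5,2)->EXIT
Step 2: p0:(1,4)->(2,4) | p1:(1,2)->(2,2) | p2:escaped | p3:escaped
Step 3: p0:(2,4)->(2,3) | p1:(2,2)->(2,1) | p2:escaped | p3:escaped
Step 4: p0:(2,3)->(2,2) | p1:(2,1)->(2,0)->EXIT | p2:escaped | p3:escaped
Step 5: p0:(2,2)->(2,1) | p1:escaped | p2:escaped | p3:escaped

(2,1) ESCAPED ESCAPED ESCAPED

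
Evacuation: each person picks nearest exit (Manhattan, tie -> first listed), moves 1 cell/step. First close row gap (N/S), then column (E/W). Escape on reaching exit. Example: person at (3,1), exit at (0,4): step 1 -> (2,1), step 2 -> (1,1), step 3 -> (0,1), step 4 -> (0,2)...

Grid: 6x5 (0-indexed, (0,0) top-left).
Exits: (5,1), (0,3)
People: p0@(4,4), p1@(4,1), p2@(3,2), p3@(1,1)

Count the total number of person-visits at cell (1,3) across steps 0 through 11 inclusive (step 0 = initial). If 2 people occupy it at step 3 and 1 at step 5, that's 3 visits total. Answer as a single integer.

Answer: 0

Derivation:
Step 0: p0@(4,4) p1@(4,1) p2@(3,2) p3@(1,1) -> at (1,3): 0 [-], cum=0
Step 1: p0@(5,4) p1@ESC p2@(4,2) p3@(0,1) -> at (1,3): 0 [-], cum=0
Step 2: p0@(5,3) p1@ESC p2@(5,2) p3@(0,2) -> at (1,3): 0 [-], cum=0
Step 3: p0@(5,2) p1@ESC p2@ESC p3@ESC -> at (1,3): 0 [-], cum=0
Step 4: p0@ESC p1@ESC p2@ESC p3@ESC -> at (1,3): 0 [-], cum=0
Total visits = 0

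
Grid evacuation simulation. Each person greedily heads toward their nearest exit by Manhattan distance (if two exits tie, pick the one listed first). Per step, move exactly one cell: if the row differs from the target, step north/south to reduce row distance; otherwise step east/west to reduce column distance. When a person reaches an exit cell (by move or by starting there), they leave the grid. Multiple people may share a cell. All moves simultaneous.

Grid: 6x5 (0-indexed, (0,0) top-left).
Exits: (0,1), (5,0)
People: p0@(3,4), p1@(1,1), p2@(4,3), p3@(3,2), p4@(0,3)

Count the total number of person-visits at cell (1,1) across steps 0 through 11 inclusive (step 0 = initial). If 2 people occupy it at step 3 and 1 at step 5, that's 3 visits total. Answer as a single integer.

Step 0: p0@(3,4) p1@(1,1) p2@(4,3) p3@(3,2) p4@(0,3) -> at (1,1): 1 [p1], cum=1
Step 1: p0@(2,4) p1@ESC p2@(5,3) p3@(2,2) p4@(0,2) -> at (1,1): 0 [-], cum=1
Step 2: p0@(1,4) p1@ESC p2@(5,2) p3@(1,2) p4@ESC -> at (1,1): 0 [-], cum=1
Step 3: p0@(0,4) p1@ESC p2@(5,1) p3@(0,2) p4@ESC -> at (1,1): 0 [-], cum=1
Step 4: p0@(0,3) p1@ESC p2@ESC p3@ESC p4@ESC -> at (1,1): 0 [-], cum=1
Step 5: p0@(0,2) p1@ESC p2@ESC p3@ESC p4@ESC -> at (1,1): 0 [-], cum=1
Step 6: p0@ESC p1@ESC p2@ESC p3@ESC p4@ESC -> at (1,1): 0 [-], cum=1
Total visits = 1

Answer: 1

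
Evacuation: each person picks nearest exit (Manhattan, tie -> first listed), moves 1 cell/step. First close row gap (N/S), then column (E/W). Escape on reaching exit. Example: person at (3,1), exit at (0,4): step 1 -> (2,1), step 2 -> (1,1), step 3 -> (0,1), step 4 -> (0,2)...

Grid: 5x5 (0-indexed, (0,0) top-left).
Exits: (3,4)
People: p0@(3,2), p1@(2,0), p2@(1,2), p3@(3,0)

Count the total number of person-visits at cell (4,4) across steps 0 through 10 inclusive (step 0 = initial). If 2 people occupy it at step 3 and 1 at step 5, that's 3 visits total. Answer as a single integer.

Step 0: p0@(3,2) p1@(2,0) p2@(1,2) p3@(3,0) -> at (4,4): 0 [-], cum=0
Step 1: p0@(3,3) p1@(3,0) p2@(2,2) p3@(3,1) -> at (4,4): 0 [-], cum=0
Step 2: p0@ESC p1@(3,1) p2@(3,2) p3@(3,2) -> at (4,4): 0 [-], cum=0
Step 3: p0@ESC p1@(3,2) p2@(3,3) p3@(3,3) -> at (4,4): 0 [-], cum=0
Step 4: p0@ESC p1@(3,3) p2@ESC p3@ESC -> at (4,4): 0 [-], cum=0
Step 5: p0@ESC p1@ESC p2@ESC p3@ESC -> at (4,4): 0 [-], cum=0
Total visits = 0

Answer: 0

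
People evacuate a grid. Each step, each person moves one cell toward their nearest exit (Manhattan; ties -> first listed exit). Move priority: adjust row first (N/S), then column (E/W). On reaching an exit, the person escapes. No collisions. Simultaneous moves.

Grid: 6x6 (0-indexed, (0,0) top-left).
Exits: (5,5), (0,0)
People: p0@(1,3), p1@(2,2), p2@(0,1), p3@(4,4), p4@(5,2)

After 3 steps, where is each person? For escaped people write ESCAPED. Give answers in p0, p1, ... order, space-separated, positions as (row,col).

Step 1: p0:(1,3)->(0,3) | p1:(2,2)->(1,2) | p2:(0,1)->(0,0)->EXIT | p3:(4,4)->(5,4) | p4:(5,2)->(5,3)
Step 2: p0:(0,3)->(0,2) | p1:(1,2)->(0,2) | p2:escaped | p3:(5,4)->(5,5)->EXIT | p4:(5,3)->(5,4)
Step 3: p0:(0,2)->(0,1) | p1:(0,2)->(0,1) | p2:escaped | p3:escaped | p4:(5,4)->(5,5)->EXIT

(0,1) (0,1) ESCAPED ESCAPED ESCAPED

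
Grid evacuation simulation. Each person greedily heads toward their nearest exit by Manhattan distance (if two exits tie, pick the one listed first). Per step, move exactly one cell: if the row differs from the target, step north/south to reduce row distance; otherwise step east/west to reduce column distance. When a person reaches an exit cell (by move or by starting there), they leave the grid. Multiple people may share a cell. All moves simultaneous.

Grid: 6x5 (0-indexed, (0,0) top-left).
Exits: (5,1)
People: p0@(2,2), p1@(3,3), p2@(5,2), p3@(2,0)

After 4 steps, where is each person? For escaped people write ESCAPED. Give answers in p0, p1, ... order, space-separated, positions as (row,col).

Step 1: p0:(2,2)->(3,2) | p1:(3,3)->(4,3) | p2:(5,2)->(5,1)->EXIT | p3:(2,0)->(3,0)
Step 2: p0:(3,2)->(4,2) | p1:(4,3)->(5,3) | p2:escaped | p3:(3,0)->(4,0)
Step 3: p0:(4,2)->(5,2) | p1:(5,3)->(5,2) | p2:escaped | p3:(4,0)->(5,0)
Step 4: p0:(5,2)->(5,1)->EXIT | p1:(5,2)->(5,1)->EXIT | p2:escaped | p3:(5,0)->(5,1)->EXIT

ESCAPED ESCAPED ESCAPED ESCAPED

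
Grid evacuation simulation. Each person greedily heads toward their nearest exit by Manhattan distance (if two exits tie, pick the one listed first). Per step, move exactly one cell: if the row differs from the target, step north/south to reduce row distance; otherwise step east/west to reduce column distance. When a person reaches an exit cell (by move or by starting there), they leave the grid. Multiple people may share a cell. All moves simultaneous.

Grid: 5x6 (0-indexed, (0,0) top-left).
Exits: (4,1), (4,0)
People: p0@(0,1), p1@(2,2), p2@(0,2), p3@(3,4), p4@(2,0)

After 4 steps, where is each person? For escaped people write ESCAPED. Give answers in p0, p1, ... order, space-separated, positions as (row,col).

Step 1: p0:(0,1)->(1,1) | p1:(2,2)->(3,2) | p2:(0,2)->(1,2) | p3:(3,4)->(4,4) | p4:(2,0)->(3,0)
Step 2: p0:(1,1)->(2,1) | p1:(3,2)->(4,2) | p2:(1,2)->(2,2) | p3:(4,4)->(4,3) | p4:(3,0)->(4,0)->EXIT
Step 3: p0:(2,1)->(3,1) | p1:(4,2)->(4,1)->EXIT | p2:(2,2)->(3,2) | p3:(4,3)->(4,2) | p4:escaped
Step 4: p0:(3,1)->(4,1)->EXIT | p1:escaped | p2:(3,2)->(4,2) | p3:(4,2)->(4,1)->EXIT | p4:escaped

ESCAPED ESCAPED (4,2) ESCAPED ESCAPED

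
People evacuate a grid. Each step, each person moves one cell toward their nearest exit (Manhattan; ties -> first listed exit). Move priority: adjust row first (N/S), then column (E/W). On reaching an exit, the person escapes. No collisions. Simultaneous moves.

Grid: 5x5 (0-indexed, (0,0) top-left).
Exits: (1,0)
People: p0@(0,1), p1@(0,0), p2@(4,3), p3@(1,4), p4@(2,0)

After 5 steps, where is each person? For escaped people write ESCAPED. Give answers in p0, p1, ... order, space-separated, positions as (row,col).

Step 1: p0:(0,1)->(1,1) | p1:(0,0)->(1,0)->EXIT | p2:(4,3)->(3,3) | p3:(1,4)->(1,3) | p4:(2,0)->(1,0)->EXIT
Step 2: p0:(1,1)->(1,0)->EXIT | p1:escaped | p2:(3,3)->(2,3) | p3:(1,3)->(1,2) | p4:escaped
Step 3: p0:escaped | p1:escaped | p2:(2,3)->(1,3) | p3:(1,2)->(1,1) | p4:escaped
Step 4: p0:escaped | p1:escaped | p2:(1,3)->(1,2) | p3:(1,1)->(1,0)->EXIT | p4:escaped
Step 5: p0:escaped | p1:escaped | p2:(1,2)->(1,1) | p3:escaped | p4:escaped

ESCAPED ESCAPED (1,1) ESCAPED ESCAPED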